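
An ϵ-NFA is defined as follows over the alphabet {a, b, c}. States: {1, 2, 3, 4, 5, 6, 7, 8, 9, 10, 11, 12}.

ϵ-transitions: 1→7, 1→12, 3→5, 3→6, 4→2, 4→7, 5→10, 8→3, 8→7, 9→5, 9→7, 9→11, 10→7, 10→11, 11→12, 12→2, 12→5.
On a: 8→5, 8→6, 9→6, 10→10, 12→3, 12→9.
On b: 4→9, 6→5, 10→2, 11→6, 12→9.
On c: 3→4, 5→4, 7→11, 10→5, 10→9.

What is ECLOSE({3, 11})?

Start with {3, 11}.
From 3 via ϵ: add 5, 6.
From 11 via ϵ: add 12.
From 5 via ϵ: add 10.
From 12 via ϵ: add 2.
From 10 via ϵ: add 7.
No new states can be added; the closed set is {2, 3, 5, 6, 7, 10, 11, 12}.

{2, 3, 5, 6, 7, 10, 11, 12}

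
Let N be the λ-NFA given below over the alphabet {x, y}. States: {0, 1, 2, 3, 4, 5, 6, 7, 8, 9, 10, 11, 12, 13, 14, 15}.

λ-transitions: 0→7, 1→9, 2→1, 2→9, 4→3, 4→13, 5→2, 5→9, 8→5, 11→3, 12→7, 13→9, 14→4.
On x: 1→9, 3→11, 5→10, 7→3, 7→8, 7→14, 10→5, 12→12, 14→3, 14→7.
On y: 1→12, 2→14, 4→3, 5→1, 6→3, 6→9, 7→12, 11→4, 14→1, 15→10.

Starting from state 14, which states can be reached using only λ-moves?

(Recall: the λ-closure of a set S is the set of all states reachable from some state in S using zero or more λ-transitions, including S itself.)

{3, 4, 9, 13, 14}

Start with {14}.
From 14 via λ: add 4.
From 4 via λ: add 3, 13.
From 13 via λ: add 9.
No new states can be added; the closed set is {3, 4, 9, 13, 14}.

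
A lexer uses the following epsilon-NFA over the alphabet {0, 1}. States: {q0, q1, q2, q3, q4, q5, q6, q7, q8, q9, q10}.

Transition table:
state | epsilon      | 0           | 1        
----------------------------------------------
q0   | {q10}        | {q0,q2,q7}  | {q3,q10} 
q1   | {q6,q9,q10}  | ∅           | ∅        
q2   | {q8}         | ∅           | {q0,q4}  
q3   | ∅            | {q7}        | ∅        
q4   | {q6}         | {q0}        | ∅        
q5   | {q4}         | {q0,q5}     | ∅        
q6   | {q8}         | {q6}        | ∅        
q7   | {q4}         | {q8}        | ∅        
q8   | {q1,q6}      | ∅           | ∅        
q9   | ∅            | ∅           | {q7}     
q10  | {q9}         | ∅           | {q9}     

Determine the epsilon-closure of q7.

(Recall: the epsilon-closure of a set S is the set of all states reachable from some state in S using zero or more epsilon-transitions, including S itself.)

{q1, q4, q6, q7, q8, q9, q10}

Start with {q7}.
From q7 via epsilon: add q4.
From q4 via epsilon: add q6.
From q6 via epsilon: add q8.
From q8 via epsilon: add q1.
From q1 via epsilon: add q9, q10.
No new states can be added; the closed set is {q1, q4, q6, q7, q8, q9, q10}.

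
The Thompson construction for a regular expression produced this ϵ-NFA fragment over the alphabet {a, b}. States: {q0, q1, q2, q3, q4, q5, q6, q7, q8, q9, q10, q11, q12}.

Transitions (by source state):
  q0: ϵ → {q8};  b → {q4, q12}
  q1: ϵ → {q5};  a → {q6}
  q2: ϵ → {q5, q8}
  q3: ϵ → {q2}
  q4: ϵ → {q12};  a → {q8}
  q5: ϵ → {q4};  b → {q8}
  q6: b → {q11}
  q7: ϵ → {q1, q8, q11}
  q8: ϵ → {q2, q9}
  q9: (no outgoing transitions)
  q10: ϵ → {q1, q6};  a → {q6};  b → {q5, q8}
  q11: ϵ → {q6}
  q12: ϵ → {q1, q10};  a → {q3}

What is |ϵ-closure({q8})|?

Start with {q8}.
From q8 via ϵ: add q2, q9.
From q2 via ϵ: add q5.
From q5 via ϵ: add q4.
From q4 via ϵ: add q12.
From q12 via ϵ: add q1, q10.
From q10 via ϵ: add q6.
ϵ-closure = {q1, q2, q4, q5, q6, q8, q9, q10, q12}, which has 9 states.

9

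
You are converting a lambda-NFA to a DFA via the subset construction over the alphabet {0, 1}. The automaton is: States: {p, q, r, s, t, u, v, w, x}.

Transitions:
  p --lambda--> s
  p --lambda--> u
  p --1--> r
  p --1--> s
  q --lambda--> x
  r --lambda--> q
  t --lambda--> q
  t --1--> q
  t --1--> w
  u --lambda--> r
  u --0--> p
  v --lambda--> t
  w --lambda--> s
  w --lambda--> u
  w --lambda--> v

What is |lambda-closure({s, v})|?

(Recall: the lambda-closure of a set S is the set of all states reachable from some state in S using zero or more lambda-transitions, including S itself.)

Start with {s, v}.
From v via lambda: add t.
From t via lambda: add q.
From q via lambda: add x.
lambda-closure = {q, s, t, v, x}, which has 5 states.

5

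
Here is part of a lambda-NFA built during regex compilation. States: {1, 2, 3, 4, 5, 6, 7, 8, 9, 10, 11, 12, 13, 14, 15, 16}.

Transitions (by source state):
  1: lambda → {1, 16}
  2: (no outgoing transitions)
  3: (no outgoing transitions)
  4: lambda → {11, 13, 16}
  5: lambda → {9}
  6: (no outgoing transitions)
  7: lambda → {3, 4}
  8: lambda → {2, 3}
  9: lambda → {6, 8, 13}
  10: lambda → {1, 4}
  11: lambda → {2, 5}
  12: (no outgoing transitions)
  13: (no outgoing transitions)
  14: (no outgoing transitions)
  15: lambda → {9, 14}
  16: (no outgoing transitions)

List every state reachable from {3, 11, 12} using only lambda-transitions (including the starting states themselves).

{2, 3, 5, 6, 8, 9, 11, 12, 13}

Start with {3, 11, 12}.
From 11 via lambda: add 2, 5.
From 5 via lambda: add 9.
From 9 via lambda: add 6, 8, 13.
No new states can be added; the closed set is {2, 3, 5, 6, 8, 9, 11, 12, 13}.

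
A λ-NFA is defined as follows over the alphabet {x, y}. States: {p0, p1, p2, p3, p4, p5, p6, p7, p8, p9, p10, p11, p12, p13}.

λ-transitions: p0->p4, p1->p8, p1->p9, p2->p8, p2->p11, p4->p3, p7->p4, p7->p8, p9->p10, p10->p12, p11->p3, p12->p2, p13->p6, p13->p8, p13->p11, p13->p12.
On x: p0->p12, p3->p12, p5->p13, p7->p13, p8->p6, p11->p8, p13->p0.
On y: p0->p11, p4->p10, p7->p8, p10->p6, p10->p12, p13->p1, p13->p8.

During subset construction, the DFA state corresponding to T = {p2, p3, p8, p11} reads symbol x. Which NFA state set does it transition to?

{p2, p3, p6, p8, p11, p12}

p3 on x → {p12}.
p8 on x → {p6}.
p11 on x → {p8}.
No x-transition from p2.
Union after reading x: {p6, p8, p12}.
Now take the λ-closure:
From p12 via λ: add p2.
From p2 via λ: add p11.
From p11 via λ: add p3.
No new states can be added; the closed set is {p2, p3, p6, p8, p11, p12}.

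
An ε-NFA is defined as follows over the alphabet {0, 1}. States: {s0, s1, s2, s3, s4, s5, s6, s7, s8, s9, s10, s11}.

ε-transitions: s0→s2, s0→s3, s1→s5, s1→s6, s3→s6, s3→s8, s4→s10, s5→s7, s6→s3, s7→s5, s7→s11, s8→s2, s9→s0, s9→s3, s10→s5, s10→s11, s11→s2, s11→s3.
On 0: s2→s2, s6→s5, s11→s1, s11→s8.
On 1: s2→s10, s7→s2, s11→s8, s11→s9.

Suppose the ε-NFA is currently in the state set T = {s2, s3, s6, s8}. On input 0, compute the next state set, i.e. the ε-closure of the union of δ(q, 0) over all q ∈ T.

{s2, s3, s5, s6, s7, s8, s11}

s2 on 0 → {s2}.
s6 on 0 → {s5}.
No 0-transition from s3, s8.
Union after reading 0: {s2, s5}.
Now take the ε-closure:
From s5 via ε: add s7.
From s7 via ε: add s11.
From s11 via ε: add s3.
From s3 via ε: add s6, s8.
No new states can be added; the closed set is {s2, s3, s5, s6, s7, s8, s11}.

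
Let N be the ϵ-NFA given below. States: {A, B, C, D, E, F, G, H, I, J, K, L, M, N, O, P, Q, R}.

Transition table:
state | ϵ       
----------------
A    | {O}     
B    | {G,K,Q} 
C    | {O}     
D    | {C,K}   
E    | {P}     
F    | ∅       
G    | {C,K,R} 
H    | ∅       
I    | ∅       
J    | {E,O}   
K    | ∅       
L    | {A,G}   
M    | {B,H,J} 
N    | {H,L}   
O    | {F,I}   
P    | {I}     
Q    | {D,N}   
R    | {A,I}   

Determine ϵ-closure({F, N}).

Start with {F, N}.
From N via ϵ: add H, L.
From L via ϵ: add A, G.
From A via ϵ: add O.
From G via ϵ: add C, K, R.
From O via ϵ: add I.
No new states can be added; the closed set is {A, C, F, G, H, I, K, L, N, O, R}.

{A, C, F, G, H, I, K, L, N, O, R}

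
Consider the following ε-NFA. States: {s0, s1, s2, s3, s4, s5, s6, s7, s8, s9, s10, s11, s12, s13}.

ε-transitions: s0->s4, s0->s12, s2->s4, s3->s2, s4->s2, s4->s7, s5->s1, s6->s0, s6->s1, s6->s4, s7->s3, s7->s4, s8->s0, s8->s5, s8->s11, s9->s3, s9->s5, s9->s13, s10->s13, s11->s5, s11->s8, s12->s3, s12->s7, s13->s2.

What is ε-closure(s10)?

{s2, s3, s4, s7, s10, s13}

Start with {s10}.
From s10 via ε: add s13.
From s13 via ε: add s2.
From s2 via ε: add s4.
From s4 via ε: add s7.
From s7 via ε: add s3.
No new states can be added; the closed set is {s2, s3, s4, s7, s10, s13}.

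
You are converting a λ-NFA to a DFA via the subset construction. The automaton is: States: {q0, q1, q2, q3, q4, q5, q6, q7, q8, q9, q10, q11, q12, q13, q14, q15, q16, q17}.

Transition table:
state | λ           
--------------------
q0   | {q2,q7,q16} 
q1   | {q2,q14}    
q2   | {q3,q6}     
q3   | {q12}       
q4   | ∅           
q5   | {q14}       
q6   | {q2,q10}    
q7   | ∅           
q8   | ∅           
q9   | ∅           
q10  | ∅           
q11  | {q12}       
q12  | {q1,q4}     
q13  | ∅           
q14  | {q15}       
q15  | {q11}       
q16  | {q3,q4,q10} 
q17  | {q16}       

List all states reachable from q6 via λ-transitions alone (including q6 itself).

{q1, q2, q3, q4, q6, q10, q11, q12, q14, q15}

Start with {q6}.
From q6 via λ: add q2, q10.
From q2 via λ: add q3.
From q3 via λ: add q12.
From q12 via λ: add q1, q4.
From q1 via λ: add q14.
From q14 via λ: add q15.
From q15 via λ: add q11.
No new states can be added; the closed set is {q1, q2, q3, q4, q6, q10, q11, q12, q14, q15}.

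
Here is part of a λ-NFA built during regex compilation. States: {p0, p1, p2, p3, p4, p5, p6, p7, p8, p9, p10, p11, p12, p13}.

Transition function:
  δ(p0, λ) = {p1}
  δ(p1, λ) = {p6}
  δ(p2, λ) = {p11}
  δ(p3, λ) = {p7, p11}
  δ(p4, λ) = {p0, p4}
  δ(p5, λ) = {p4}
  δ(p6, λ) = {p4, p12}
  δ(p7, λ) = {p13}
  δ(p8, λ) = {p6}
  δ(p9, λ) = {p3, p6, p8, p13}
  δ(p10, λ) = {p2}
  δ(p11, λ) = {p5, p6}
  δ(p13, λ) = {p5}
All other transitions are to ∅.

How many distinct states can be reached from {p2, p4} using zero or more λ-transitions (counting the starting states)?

Start with {p2, p4}.
From p2 via λ: add p11.
From p4 via λ: add p0.
From p0 via λ: add p1.
From p11 via λ: add p5, p6.
From p6 via λ: add p12.
λ-closure = {p0, p1, p2, p4, p5, p6, p11, p12}, which has 8 states.

8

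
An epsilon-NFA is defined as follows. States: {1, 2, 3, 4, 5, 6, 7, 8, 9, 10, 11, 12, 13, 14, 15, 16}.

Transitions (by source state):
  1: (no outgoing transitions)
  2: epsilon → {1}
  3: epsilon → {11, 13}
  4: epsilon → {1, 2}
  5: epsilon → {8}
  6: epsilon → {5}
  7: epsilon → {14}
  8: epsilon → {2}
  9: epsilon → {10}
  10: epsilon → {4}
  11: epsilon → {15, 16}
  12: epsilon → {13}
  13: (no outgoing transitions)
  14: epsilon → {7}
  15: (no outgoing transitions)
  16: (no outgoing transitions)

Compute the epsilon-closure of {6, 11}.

Start with {6, 11}.
From 6 via epsilon: add 5.
From 11 via epsilon: add 15, 16.
From 5 via epsilon: add 8.
From 8 via epsilon: add 2.
From 2 via epsilon: add 1.
No new states can be added; the closed set is {1, 2, 5, 6, 8, 11, 15, 16}.

{1, 2, 5, 6, 8, 11, 15, 16}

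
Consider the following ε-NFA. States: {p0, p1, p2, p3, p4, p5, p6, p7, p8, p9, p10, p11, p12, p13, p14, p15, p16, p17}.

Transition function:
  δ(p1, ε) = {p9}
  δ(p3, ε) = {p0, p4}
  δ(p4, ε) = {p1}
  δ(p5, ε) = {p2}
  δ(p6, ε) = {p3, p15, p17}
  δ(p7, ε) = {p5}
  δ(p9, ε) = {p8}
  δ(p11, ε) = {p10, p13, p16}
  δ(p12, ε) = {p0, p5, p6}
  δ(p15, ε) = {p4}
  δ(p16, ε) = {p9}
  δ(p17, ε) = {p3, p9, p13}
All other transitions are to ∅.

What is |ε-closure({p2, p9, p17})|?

Start with {p2, p9, p17}.
From p9 via ε: add p8.
From p17 via ε: add p3, p13.
From p3 via ε: add p0, p4.
From p4 via ε: add p1.
ε-closure = {p0, p1, p2, p3, p4, p8, p9, p13, p17}, which has 9 states.

9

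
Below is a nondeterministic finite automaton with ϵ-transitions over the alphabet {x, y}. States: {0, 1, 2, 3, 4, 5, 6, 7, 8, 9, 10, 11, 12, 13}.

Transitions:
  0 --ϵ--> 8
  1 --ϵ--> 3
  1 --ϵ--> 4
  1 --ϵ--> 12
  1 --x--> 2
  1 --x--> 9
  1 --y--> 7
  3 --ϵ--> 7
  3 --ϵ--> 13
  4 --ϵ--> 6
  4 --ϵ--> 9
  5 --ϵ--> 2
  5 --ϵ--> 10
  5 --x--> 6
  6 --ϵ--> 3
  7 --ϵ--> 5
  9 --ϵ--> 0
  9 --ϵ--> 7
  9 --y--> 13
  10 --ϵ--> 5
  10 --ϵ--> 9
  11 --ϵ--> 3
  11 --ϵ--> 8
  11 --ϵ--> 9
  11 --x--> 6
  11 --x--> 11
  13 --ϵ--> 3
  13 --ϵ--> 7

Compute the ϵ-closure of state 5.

{0, 2, 5, 7, 8, 9, 10}

Start with {5}.
From 5 via ϵ: add 2, 10.
From 10 via ϵ: add 9.
From 9 via ϵ: add 0, 7.
From 0 via ϵ: add 8.
No new states can be added; the closed set is {0, 2, 5, 7, 8, 9, 10}.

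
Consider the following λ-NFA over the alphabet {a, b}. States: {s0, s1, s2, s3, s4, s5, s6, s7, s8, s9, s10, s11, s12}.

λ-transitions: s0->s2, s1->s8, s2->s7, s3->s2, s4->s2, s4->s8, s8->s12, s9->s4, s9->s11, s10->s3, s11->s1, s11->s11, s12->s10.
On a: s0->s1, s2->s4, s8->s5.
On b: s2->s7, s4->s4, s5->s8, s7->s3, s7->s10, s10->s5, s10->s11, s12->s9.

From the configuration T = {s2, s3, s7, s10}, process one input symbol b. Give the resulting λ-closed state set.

s2 on b → {s7}.
s7 on b → {s3, s10}.
s10 on b → {s5, s11}.
No b-transition from s3.
Union after reading b: {s3, s5, s7, s10, s11}.
Now take the λ-closure:
From s3 via λ: add s2.
From s11 via λ: add s1.
From s1 via λ: add s8.
From s8 via λ: add s12.
No new states can be added; the closed set is {s1, s2, s3, s5, s7, s8, s10, s11, s12}.

{s1, s2, s3, s5, s7, s8, s10, s11, s12}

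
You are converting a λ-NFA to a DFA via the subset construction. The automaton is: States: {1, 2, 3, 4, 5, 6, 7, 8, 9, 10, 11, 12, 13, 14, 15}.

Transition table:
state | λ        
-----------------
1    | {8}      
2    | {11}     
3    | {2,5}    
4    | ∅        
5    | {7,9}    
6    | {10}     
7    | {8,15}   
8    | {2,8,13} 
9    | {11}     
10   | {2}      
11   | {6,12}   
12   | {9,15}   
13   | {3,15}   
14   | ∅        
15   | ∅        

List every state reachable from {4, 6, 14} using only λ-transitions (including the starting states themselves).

{2, 4, 6, 9, 10, 11, 12, 14, 15}

Start with {4, 6, 14}.
From 6 via λ: add 10.
From 10 via λ: add 2.
From 2 via λ: add 11.
From 11 via λ: add 12.
From 12 via λ: add 9, 15.
No new states can be added; the closed set is {2, 4, 6, 9, 10, 11, 12, 14, 15}.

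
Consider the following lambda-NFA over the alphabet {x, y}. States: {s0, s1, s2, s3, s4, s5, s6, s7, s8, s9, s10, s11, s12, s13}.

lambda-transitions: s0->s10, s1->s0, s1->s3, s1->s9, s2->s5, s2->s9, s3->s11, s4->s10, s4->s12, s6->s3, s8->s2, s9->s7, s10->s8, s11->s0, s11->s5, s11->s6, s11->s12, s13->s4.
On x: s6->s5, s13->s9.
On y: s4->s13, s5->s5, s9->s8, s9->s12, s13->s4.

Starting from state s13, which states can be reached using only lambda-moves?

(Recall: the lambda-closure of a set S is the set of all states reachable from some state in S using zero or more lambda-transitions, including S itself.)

{s2, s4, s5, s7, s8, s9, s10, s12, s13}

Start with {s13}.
From s13 via lambda: add s4.
From s4 via lambda: add s10, s12.
From s10 via lambda: add s8.
From s8 via lambda: add s2.
From s2 via lambda: add s5, s9.
From s9 via lambda: add s7.
No new states can be added; the closed set is {s2, s4, s5, s7, s8, s9, s10, s12, s13}.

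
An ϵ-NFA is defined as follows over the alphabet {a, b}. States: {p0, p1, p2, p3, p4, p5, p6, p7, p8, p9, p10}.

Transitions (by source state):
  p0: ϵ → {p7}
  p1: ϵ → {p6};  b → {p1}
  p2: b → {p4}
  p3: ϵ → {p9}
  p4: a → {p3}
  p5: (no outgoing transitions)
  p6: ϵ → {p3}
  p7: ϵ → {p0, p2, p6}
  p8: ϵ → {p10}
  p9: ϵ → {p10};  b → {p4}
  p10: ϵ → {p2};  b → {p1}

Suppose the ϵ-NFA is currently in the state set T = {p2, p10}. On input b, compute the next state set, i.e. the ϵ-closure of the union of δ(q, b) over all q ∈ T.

p2 on b → {p4}.
p10 on b → {p1}.
Union after reading b: {p1, p4}.
Now take the ϵ-closure:
From p1 via ϵ: add p6.
From p6 via ϵ: add p3.
From p3 via ϵ: add p9.
From p9 via ϵ: add p10.
From p10 via ϵ: add p2.
No new states can be added; the closed set is {p1, p2, p3, p4, p6, p9, p10}.

{p1, p2, p3, p4, p6, p9, p10}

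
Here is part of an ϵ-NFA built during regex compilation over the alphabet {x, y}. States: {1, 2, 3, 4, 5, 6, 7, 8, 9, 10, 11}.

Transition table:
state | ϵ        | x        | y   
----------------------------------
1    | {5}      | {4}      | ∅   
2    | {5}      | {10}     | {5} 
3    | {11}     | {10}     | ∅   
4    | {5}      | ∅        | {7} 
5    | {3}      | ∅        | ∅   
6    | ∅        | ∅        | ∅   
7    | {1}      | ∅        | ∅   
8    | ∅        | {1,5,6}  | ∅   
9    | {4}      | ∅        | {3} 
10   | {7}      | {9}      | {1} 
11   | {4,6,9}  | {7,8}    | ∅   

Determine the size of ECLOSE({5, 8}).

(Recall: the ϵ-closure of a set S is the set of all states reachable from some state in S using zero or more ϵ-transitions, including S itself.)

Start with {5, 8}.
From 5 via ϵ: add 3.
From 3 via ϵ: add 11.
From 11 via ϵ: add 4, 6, 9.
ϵ-closure = {3, 4, 5, 6, 8, 9, 11}, which has 7 states.

7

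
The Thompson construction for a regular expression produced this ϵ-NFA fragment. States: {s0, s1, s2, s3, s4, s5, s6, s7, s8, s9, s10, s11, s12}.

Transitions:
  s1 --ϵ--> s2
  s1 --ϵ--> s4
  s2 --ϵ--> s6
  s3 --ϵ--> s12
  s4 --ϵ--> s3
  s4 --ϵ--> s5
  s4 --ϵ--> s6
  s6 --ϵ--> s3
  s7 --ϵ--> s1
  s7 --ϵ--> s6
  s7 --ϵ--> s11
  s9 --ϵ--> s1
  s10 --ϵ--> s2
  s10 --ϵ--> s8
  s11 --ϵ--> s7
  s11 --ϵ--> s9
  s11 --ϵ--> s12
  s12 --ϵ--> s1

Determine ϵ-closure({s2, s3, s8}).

Start with {s2, s3, s8}.
From s2 via ϵ: add s6.
From s3 via ϵ: add s12.
From s12 via ϵ: add s1.
From s1 via ϵ: add s4.
From s4 via ϵ: add s5.
No new states can be added; the closed set is {s1, s2, s3, s4, s5, s6, s8, s12}.

{s1, s2, s3, s4, s5, s6, s8, s12}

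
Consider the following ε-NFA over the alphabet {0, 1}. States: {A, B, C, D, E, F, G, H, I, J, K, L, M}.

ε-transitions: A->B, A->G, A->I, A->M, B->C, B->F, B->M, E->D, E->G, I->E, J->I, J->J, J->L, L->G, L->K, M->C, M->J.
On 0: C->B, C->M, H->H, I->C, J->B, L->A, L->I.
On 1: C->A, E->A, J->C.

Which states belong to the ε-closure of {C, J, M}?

{C, D, E, G, I, J, K, L, M}

Start with {C, J, M}.
From J via ε: add I, L.
From I via ε: add E.
From L via ε: add G, K.
From E via ε: add D.
No new states can be added; the closed set is {C, D, E, G, I, J, K, L, M}.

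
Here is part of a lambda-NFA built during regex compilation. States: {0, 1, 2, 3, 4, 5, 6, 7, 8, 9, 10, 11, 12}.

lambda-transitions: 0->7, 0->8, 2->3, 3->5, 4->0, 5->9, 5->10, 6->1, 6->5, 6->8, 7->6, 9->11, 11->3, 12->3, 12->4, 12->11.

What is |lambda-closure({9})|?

Start with {9}.
From 9 via lambda: add 11.
From 11 via lambda: add 3.
From 3 via lambda: add 5.
From 5 via lambda: add 10.
lambda-closure = {3, 5, 9, 10, 11}, which has 5 states.

5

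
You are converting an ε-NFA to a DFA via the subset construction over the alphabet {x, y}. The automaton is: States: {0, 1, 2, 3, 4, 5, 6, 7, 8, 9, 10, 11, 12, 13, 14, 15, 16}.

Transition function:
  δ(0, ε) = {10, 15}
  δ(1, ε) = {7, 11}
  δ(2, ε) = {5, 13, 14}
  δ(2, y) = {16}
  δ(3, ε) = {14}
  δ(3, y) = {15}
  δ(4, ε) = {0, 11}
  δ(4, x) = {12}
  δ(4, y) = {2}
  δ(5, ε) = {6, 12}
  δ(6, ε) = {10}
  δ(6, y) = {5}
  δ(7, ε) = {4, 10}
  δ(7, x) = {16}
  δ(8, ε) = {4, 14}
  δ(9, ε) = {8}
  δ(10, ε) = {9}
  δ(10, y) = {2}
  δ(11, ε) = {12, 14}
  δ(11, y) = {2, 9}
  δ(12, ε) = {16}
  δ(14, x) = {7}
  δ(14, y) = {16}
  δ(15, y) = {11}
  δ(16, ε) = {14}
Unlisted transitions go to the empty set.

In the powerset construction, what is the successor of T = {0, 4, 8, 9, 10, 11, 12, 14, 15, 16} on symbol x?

{0, 4, 7, 8, 9, 10, 11, 12, 14, 15, 16}

4 on x → {12}.
14 on x → {7}.
No x-transition from 0, 8, 9, 10, 11, 12, 15, 16.
Union after reading x: {7, 12}.
Now take the ε-closure:
From 7 via ε: add 4, 10.
From 12 via ε: add 16.
From 4 via ε: add 0, 11.
From 10 via ε: add 9.
From 16 via ε: add 14.
From 0 via ε: add 15.
From 9 via ε: add 8.
No new states can be added; the closed set is {0, 4, 7, 8, 9, 10, 11, 12, 14, 15, 16}.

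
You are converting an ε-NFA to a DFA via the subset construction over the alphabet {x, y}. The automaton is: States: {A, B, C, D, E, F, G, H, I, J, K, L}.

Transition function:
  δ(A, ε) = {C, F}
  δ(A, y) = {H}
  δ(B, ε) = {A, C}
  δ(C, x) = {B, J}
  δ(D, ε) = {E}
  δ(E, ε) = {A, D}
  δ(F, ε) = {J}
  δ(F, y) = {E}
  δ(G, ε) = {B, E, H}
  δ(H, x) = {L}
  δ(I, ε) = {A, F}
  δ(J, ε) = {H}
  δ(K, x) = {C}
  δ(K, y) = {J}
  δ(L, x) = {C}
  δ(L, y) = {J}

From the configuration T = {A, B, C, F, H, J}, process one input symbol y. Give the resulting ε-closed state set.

{A, C, D, E, F, H, J}

A on y → {H}.
F on y → {E}.
No y-transition from B, C, H, J.
Union after reading y: {E, H}.
Now take the ε-closure:
From E via ε: add A, D.
From A via ε: add C, F.
From F via ε: add J.
No new states can be added; the closed set is {A, C, D, E, F, H, J}.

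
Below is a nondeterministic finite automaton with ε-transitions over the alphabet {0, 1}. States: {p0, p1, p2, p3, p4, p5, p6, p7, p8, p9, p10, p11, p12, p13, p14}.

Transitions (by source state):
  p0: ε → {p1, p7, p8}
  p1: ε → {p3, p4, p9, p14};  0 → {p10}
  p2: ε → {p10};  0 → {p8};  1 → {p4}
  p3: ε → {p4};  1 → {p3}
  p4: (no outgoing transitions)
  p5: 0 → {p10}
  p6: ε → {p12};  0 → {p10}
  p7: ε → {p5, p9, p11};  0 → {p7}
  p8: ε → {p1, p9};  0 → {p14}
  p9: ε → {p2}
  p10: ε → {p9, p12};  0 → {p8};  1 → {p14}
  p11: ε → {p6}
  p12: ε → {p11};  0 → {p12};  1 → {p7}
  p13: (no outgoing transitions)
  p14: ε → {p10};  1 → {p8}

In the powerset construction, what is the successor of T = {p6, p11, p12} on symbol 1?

{p2, p5, p6, p7, p9, p10, p11, p12}

p12 on 1 → {p7}.
No 1-transition from p6, p11.
Union after reading 1: {p7}.
Now take the ε-closure:
From p7 via ε: add p5, p9, p11.
From p9 via ε: add p2.
From p11 via ε: add p6.
From p2 via ε: add p10.
From p6 via ε: add p12.
No new states can be added; the closed set is {p2, p5, p6, p7, p9, p10, p11, p12}.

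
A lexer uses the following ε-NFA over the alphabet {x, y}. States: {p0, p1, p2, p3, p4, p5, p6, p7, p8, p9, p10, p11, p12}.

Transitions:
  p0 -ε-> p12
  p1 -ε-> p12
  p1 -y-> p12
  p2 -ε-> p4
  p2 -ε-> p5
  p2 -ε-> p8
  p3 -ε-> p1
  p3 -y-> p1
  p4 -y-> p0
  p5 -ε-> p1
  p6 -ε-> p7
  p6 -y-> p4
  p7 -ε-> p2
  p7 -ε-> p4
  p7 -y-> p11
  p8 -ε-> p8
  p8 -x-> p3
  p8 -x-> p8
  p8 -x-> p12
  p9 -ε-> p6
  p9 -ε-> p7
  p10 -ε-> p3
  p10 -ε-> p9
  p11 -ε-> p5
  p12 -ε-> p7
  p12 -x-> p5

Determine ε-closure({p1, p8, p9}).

{p1, p2, p4, p5, p6, p7, p8, p9, p12}

Start with {p1, p8, p9}.
From p1 via ε: add p12.
From p9 via ε: add p6, p7.
From p7 via ε: add p2, p4.
From p2 via ε: add p5.
No new states can be added; the closed set is {p1, p2, p4, p5, p6, p7, p8, p9, p12}.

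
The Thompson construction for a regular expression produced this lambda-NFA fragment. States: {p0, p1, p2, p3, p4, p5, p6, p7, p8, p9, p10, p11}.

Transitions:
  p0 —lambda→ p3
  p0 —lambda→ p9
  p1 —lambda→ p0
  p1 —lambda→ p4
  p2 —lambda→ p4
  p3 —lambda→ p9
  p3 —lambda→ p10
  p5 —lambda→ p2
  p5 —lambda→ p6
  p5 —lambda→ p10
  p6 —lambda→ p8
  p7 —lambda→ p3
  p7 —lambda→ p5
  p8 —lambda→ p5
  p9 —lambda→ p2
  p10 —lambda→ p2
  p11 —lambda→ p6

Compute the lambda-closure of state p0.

{p0, p2, p3, p4, p9, p10}

Start with {p0}.
From p0 via lambda: add p3, p9.
From p3 via lambda: add p10.
From p9 via lambda: add p2.
From p2 via lambda: add p4.
No new states can be added; the closed set is {p0, p2, p3, p4, p9, p10}.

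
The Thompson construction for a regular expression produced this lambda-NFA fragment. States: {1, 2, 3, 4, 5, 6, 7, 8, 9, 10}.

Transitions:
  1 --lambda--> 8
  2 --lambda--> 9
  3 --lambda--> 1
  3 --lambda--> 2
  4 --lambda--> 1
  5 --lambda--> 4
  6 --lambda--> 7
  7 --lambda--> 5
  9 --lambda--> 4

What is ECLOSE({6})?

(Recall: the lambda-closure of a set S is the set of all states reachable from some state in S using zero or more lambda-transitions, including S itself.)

Start with {6}.
From 6 via lambda: add 7.
From 7 via lambda: add 5.
From 5 via lambda: add 4.
From 4 via lambda: add 1.
From 1 via lambda: add 8.
No new states can be added; the closed set is {1, 4, 5, 6, 7, 8}.

{1, 4, 5, 6, 7, 8}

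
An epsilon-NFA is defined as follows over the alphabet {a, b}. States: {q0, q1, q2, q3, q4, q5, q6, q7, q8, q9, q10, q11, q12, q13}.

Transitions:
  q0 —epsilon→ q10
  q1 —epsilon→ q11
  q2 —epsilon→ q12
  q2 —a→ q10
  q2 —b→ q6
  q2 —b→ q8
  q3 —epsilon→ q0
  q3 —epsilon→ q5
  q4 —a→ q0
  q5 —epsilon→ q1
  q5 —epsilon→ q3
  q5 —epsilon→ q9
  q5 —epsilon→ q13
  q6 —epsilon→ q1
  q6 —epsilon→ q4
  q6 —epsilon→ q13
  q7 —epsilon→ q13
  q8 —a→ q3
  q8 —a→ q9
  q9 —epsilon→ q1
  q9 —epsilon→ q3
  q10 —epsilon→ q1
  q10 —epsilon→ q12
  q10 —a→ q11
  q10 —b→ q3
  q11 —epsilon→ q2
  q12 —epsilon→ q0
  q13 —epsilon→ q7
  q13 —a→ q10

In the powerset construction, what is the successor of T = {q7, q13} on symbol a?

q13 on a → {q10}.
No a-transition from q7.
Union after reading a: {q10}.
Now take the epsilon-closure:
From q10 via epsilon: add q1, q12.
From q1 via epsilon: add q11.
From q12 via epsilon: add q0.
From q11 via epsilon: add q2.
No new states can be added; the closed set is {q0, q1, q2, q10, q11, q12}.

{q0, q1, q2, q10, q11, q12}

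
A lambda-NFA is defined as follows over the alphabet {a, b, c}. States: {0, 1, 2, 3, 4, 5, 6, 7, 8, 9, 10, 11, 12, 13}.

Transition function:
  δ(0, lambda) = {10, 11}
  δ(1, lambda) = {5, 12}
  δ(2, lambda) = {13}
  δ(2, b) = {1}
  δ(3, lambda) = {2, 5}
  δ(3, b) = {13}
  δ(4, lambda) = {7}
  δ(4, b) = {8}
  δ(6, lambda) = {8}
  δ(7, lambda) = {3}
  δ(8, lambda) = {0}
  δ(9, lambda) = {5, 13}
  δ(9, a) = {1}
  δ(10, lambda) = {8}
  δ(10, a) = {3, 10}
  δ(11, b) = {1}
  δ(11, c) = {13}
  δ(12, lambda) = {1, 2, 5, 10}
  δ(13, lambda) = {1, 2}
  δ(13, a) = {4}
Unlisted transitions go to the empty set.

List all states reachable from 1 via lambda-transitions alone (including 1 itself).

{0, 1, 2, 5, 8, 10, 11, 12, 13}

Start with {1}.
From 1 via lambda: add 5, 12.
From 12 via lambda: add 2, 10.
From 2 via lambda: add 13.
From 10 via lambda: add 8.
From 8 via lambda: add 0.
From 0 via lambda: add 11.
No new states can be added; the closed set is {0, 1, 2, 5, 8, 10, 11, 12, 13}.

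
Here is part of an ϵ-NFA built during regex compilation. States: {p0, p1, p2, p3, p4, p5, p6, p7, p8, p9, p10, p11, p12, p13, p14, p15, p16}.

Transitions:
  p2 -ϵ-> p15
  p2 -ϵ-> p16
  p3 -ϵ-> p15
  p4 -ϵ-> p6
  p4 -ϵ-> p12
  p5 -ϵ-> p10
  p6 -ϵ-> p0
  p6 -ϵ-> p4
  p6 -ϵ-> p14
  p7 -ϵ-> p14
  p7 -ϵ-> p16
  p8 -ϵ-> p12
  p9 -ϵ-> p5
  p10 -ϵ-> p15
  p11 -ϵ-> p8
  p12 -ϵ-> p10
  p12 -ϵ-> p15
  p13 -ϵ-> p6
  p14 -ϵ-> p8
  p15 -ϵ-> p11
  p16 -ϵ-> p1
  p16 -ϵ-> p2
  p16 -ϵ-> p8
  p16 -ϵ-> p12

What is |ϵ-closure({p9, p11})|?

7

Start with {p9, p11}.
From p9 via ϵ: add p5.
From p11 via ϵ: add p8.
From p5 via ϵ: add p10.
From p8 via ϵ: add p12.
From p10 via ϵ: add p15.
ϵ-closure = {p5, p8, p9, p10, p11, p12, p15}, which has 7 states.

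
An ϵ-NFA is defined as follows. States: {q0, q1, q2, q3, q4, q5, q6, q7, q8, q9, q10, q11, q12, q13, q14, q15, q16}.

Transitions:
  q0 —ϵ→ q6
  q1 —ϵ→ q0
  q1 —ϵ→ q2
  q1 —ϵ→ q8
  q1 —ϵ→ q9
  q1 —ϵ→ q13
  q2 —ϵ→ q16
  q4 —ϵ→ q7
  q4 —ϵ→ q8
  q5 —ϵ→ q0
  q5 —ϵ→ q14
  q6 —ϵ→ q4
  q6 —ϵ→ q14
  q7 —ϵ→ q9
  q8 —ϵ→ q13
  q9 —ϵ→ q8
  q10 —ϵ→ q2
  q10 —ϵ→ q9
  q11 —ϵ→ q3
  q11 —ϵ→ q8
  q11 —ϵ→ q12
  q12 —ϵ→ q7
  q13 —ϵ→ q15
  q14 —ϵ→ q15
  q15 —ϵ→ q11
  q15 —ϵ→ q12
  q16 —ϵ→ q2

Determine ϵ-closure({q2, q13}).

{q2, q3, q7, q8, q9, q11, q12, q13, q15, q16}

Start with {q2, q13}.
From q2 via ϵ: add q16.
From q13 via ϵ: add q15.
From q15 via ϵ: add q11, q12.
From q11 via ϵ: add q3, q8.
From q12 via ϵ: add q7.
From q7 via ϵ: add q9.
No new states can be added; the closed set is {q2, q3, q7, q8, q9, q11, q12, q13, q15, q16}.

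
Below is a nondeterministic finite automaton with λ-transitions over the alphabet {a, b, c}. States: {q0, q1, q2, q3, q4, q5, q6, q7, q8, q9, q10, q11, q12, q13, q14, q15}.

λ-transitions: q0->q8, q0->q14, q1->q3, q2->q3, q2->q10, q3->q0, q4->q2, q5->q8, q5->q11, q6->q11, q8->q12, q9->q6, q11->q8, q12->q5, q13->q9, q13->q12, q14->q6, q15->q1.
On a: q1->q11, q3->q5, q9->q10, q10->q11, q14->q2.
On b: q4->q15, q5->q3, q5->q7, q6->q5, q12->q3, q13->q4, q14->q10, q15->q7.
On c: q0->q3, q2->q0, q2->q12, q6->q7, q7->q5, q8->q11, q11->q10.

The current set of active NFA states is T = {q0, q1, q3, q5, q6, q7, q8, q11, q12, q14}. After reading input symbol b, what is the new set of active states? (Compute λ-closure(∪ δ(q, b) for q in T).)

q5 on b → {q3, q7}.
q6 on b → {q5}.
q12 on b → {q3}.
q14 on b → {q10}.
No b-transition from q0, q1, q3, q7, q8, q11.
Union after reading b: {q3, q5, q7, q10}.
Now take the λ-closure:
From q3 via λ: add q0.
From q5 via λ: add q8, q11.
From q0 via λ: add q14.
From q8 via λ: add q12.
From q14 via λ: add q6.
No new states can be added; the closed set is {q0, q3, q5, q6, q7, q8, q10, q11, q12, q14}.

{q0, q3, q5, q6, q7, q8, q10, q11, q12, q14}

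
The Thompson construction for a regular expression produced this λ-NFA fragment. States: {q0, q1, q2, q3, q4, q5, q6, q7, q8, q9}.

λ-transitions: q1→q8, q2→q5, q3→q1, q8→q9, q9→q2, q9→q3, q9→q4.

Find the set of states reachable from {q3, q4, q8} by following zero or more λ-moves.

{q1, q2, q3, q4, q5, q8, q9}

Start with {q3, q4, q8}.
From q3 via λ: add q1.
From q8 via λ: add q9.
From q9 via λ: add q2.
From q2 via λ: add q5.
No new states can be added; the closed set is {q1, q2, q3, q4, q5, q8, q9}.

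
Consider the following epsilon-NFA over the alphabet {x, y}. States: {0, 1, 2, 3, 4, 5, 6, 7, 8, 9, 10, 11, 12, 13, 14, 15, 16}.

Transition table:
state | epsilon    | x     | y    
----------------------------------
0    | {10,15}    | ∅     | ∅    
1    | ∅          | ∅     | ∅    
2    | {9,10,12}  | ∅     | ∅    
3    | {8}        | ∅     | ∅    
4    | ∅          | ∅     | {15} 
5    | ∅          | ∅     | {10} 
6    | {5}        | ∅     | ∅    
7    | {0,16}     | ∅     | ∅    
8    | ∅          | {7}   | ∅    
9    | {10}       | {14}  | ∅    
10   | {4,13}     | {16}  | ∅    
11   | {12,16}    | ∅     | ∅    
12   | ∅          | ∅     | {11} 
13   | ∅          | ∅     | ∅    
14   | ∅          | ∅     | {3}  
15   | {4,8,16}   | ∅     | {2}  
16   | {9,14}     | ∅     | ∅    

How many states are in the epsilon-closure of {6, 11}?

10

Start with {6, 11}.
From 6 via epsilon: add 5.
From 11 via epsilon: add 12, 16.
From 16 via epsilon: add 9, 14.
From 9 via epsilon: add 10.
From 10 via epsilon: add 4, 13.
epsilon-closure = {4, 5, 6, 9, 10, 11, 12, 13, 14, 16}, which has 10 states.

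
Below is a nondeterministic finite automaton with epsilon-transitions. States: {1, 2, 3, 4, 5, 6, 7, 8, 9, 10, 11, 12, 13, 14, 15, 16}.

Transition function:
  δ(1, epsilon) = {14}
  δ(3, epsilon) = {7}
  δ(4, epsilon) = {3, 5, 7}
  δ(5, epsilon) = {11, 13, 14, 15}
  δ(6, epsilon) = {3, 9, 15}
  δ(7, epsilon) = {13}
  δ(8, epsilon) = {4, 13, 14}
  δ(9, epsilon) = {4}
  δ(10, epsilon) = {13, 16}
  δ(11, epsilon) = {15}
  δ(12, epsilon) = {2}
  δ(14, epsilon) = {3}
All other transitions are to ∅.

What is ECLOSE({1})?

Start with {1}.
From 1 via epsilon: add 14.
From 14 via epsilon: add 3.
From 3 via epsilon: add 7.
From 7 via epsilon: add 13.
No new states can be added; the closed set is {1, 3, 7, 13, 14}.

{1, 3, 7, 13, 14}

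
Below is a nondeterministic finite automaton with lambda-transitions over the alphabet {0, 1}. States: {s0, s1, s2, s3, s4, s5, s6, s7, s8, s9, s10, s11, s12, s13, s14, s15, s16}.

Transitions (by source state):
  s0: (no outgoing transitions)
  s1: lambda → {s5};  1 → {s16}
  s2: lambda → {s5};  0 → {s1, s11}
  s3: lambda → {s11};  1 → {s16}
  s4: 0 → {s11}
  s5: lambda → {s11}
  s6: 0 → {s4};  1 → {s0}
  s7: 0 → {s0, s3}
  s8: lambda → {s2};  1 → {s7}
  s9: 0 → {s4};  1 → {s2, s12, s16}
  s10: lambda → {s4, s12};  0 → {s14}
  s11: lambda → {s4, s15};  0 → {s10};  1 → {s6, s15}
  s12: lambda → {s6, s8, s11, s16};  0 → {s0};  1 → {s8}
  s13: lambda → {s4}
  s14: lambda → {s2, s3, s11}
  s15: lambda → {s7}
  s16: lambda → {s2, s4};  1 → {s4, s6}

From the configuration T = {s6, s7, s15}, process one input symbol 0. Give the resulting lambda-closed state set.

{s0, s3, s4, s7, s11, s15}

s6 on 0 → {s4}.
s7 on 0 → {s0, s3}.
No 0-transition from s15.
Union after reading 0: {s0, s3, s4}.
Now take the lambda-closure:
From s3 via lambda: add s11.
From s11 via lambda: add s15.
From s15 via lambda: add s7.
No new states can be added; the closed set is {s0, s3, s4, s7, s11, s15}.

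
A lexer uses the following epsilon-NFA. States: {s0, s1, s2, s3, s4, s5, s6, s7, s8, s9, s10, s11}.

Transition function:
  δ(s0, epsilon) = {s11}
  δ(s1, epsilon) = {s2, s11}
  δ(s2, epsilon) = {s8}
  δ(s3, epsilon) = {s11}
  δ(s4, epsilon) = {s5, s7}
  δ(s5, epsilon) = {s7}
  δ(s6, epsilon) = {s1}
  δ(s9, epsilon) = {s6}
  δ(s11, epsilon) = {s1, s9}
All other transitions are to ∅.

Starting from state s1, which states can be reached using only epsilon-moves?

Start with {s1}.
From s1 via epsilon: add s2, s11.
From s2 via epsilon: add s8.
From s11 via epsilon: add s9.
From s9 via epsilon: add s6.
No new states can be added; the closed set is {s1, s2, s6, s8, s9, s11}.

{s1, s2, s6, s8, s9, s11}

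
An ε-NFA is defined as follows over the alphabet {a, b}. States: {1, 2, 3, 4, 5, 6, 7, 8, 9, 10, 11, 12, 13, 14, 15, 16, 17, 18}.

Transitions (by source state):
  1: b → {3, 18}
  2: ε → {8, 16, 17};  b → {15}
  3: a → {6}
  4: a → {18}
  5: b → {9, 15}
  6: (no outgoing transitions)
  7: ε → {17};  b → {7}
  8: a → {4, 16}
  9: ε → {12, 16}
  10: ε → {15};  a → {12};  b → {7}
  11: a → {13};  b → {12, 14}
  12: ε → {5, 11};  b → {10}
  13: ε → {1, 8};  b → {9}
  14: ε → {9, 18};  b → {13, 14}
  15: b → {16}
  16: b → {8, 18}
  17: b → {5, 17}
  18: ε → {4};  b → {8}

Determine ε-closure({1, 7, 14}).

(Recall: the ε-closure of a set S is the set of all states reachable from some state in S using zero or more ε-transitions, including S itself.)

{1, 4, 5, 7, 9, 11, 12, 14, 16, 17, 18}

Start with {1, 7, 14}.
From 7 via ε: add 17.
From 14 via ε: add 9, 18.
From 9 via ε: add 12, 16.
From 18 via ε: add 4.
From 12 via ε: add 5, 11.
No new states can be added; the closed set is {1, 4, 5, 7, 9, 11, 12, 14, 16, 17, 18}.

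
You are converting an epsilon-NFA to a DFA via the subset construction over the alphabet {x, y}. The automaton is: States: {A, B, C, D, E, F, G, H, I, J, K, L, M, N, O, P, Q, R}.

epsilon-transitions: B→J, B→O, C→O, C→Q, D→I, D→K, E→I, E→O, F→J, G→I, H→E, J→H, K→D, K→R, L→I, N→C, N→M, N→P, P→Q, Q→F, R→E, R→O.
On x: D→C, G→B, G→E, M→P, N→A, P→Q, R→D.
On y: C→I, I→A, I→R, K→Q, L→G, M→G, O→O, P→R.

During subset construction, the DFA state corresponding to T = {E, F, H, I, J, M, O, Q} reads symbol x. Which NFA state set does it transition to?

M on x → {P}.
No x-transition from E, F, H, I, J, O, Q.
Union after reading x: {P}.
Now take the epsilon-closure:
From P via epsilon: add Q.
From Q via epsilon: add F.
From F via epsilon: add J.
From J via epsilon: add H.
From H via epsilon: add E.
From E via epsilon: add I, O.
No new states can be added; the closed set is {E, F, H, I, J, O, P, Q}.

{E, F, H, I, J, O, P, Q}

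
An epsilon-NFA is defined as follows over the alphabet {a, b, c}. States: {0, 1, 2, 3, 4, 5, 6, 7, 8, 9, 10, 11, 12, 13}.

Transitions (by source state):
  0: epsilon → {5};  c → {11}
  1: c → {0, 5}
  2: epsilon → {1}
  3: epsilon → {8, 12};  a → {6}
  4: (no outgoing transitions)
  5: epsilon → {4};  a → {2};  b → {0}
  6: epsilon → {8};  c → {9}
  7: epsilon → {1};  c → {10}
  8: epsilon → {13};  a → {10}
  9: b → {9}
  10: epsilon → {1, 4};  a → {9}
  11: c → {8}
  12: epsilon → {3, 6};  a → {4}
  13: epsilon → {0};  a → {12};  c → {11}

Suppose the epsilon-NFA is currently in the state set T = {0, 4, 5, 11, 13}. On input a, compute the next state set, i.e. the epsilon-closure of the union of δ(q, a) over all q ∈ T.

5 on a → {2}.
13 on a → {12}.
No a-transition from 0, 4, 11.
Union after reading a: {2, 12}.
Now take the epsilon-closure:
From 2 via epsilon: add 1.
From 12 via epsilon: add 3, 6.
From 3 via epsilon: add 8.
From 8 via epsilon: add 13.
From 13 via epsilon: add 0.
From 0 via epsilon: add 5.
From 5 via epsilon: add 4.
No new states can be added; the closed set is {0, 1, 2, 3, 4, 5, 6, 8, 12, 13}.

{0, 1, 2, 3, 4, 5, 6, 8, 12, 13}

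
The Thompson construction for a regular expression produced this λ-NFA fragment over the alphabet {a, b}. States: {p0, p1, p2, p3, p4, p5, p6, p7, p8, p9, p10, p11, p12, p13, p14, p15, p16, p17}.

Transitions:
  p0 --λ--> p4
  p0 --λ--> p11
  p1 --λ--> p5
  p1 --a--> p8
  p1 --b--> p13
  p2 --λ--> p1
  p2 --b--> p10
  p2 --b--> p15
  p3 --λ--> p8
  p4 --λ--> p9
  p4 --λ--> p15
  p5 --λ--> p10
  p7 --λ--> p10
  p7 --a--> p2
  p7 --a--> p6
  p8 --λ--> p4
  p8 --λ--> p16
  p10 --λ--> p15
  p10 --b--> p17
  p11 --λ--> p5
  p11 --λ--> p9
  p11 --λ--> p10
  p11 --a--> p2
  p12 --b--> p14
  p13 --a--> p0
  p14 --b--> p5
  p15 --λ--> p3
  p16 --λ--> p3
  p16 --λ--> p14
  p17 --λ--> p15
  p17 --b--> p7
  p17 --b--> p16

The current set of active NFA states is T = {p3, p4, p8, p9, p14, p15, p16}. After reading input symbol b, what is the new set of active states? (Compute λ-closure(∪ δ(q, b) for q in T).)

p14 on b → {p5}.
No b-transition from p3, p4, p8, p9, p15, p16.
Union after reading b: {p5}.
Now take the λ-closure:
From p5 via λ: add p10.
From p10 via λ: add p15.
From p15 via λ: add p3.
From p3 via λ: add p8.
From p8 via λ: add p4, p16.
From p4 via λ: add p9.
From p16 via λ: add p14.
No new states can be added; the closed set is {p3, p4, p5, p8, p9, p10, p14, p15, p16}.

{p3, p4, p5, p8, p9, p10, p14, p15, p16}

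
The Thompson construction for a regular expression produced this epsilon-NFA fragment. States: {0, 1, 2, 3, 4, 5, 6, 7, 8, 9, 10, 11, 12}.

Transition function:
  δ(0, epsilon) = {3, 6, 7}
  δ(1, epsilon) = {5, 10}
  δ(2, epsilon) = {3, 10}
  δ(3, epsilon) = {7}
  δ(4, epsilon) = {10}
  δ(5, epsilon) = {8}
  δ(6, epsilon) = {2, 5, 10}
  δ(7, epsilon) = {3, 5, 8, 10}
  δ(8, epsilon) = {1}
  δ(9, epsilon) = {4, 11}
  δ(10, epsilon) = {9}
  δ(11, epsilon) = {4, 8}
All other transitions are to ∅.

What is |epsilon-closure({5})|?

7

Start with {5}.
From 5 via epsilon: add 8.
From 8 via epsilon: add 1.
From 1 via epsilon: add 10.
From 10 via epsilon: add 9.
From 9 via epsilon: add 4, 11.
epsilon-closure = {1, 4, 5, 8, 9, 10, 11}, which has 7 states.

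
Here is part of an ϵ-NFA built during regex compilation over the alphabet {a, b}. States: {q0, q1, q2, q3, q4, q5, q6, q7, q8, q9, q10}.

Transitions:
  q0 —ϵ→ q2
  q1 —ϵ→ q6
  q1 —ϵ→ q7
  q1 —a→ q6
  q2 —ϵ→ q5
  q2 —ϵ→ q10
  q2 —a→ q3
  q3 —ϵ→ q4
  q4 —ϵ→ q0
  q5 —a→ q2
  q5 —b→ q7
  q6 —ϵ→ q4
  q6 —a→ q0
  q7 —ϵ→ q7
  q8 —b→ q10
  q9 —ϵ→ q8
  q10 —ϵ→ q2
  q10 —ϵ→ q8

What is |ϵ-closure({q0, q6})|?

7

Start with {q0, q6}.
From q0 via ϵ: add q2.
From q6 via ϵ: add q4.
From q2 via ϵ: add q5, q10.
From q10 via ϵ: add q8.
ϵ-closure = {q0, q2, q4, q5, q6, q8, q10}, which has 7 states.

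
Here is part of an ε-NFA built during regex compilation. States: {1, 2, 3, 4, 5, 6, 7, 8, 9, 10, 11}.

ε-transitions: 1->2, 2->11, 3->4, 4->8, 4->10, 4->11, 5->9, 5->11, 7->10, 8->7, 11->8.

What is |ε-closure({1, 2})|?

Start with {1, 2}.
From 2 via ε: add 11.
From 11 via ε: add 8.
From 8 via ε: add 7.
From 7 via ε: add 10.
ε-closure = {1, 2, 7, 8, 10, 11}, which has 6 states.

6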